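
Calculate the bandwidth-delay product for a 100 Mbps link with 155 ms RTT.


BDP = bandwidth * RTT
= 100 Mbps * 155 ms
= 100 * 1e6 * 155 / 1000 bits
= 15500000 bits
= 1937500 bytes
= 1892.0898 KB
BDP = 15500000 bits (1937500 bytes)


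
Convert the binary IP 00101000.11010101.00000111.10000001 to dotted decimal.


00101000 = 40
11010101 = 213
00000111 = 7
10000001 = 129
IP: 40.213.7.129


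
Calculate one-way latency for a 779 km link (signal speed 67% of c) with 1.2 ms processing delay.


Speed = 0.67 * 3e5 km/s = 201000 km/s
Propagation delay = 779 / 201000 = 0.0039 s = 3.8756 ms
Processing delay = 1.2 ms
Total one-way latency = 5.0756 ms


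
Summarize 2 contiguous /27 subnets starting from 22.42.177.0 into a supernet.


Original prefix: /27
Number of subnets: 2 = 2^1
New prefix = 27 - 1 = 26
Supernet: 22.42.177.0/26


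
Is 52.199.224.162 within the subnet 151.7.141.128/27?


Subnet network: 151.7.141.128
Test IP AND mask: 52.199.224.160
No, 52.199.224.162 is not in 151.7.141.128/27


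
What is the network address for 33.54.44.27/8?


IP:   00100001.00110110.00101100.00011011
Mask: 11111111.00000000.00000000.00000000
AND operation:
Net:  00100001.00000000.00000000.00000000
Network: 33.0.0.0/8


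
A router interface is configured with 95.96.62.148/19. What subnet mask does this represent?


/19 means 19 network bits, 13 host bits
Binary: 11111111111111111110000000000000
Mask: 255.255.224.0


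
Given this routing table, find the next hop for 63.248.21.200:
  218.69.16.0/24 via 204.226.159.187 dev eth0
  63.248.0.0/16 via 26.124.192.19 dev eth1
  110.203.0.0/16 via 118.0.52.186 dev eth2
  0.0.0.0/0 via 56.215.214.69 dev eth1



Longest prefix match for 63.248.21.200:
  /24 218.69.16.0: no
  /16 63.248.0.0: MATCH
  /16 110.203.0.0: no
  /0 0.0.0.0: MATCH
Selected: next-hop 26.124.192.19 via eth1 (matched /16)


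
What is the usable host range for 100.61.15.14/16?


Network: 100.61.0.0
Broadcast: 100.61.255.255
First usable = network + 1
Last usable = broadcast - 1
Range: 100.61.0.1 to 100.61.255.254


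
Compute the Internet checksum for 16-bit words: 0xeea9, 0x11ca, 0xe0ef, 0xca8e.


Sum all words (with carry folding):
+ 0xeea9 = 0xeea9
+ 0x11ca = 0x0074
+ 0xe0ef = 0xe163
+ 0xca8e = 0xabf2
One's complement: ~0xabf2
Checksum = 0x540d


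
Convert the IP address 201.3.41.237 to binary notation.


201 = 11001001
3 = 00000011
41 = 00101001
237 = 11101101
Binary: 11001001.00000011.00101001.11101101


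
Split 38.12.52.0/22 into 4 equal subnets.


New prefix = 22 + 2 = 24
Each subnet has 256 addresses
  38.12.52.0/24
  38.12.53.0/24
  38.12.54.0/24
  38.12.55.0/24
Subnets: 38.12.52.0/24, 38.12.53.0/24, 38.12.54.0/24, 38.12.55.0/24


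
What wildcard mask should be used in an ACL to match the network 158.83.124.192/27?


Subnet mask: 255.255.255.224
Wildcard = 255.255.255.255 - subnet mask
255 - 255 = 0
255 - 255 = 0
255 - 255 = 0
255 - 224 = 31
Wildcard: 0.0.0.31


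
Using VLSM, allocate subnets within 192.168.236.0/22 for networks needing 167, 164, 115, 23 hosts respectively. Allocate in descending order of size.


167 hosts -> /24 (254 usable): 192.168.236.0/24
164 hosts -> /24 (254 usable): 192.168.237.0/24
115 hosts -> /25 (126 usable): 192.168.238.0/25
23 hosts -> /27 (30 usable): 192.168.238.128/27
Allocation: 192.168.236.0/24 (167 hosts, 254 usable); 192.168.237.0/24 (164 hosts, 254 usable); 192.168.238.0/25 (115 hosts, 126 usable); 192.168.238.128/27 (23 hosts, 30 usable)


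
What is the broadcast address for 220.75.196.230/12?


Network: 220.64.0.0/12
Host bits = 20
Set all host bits to 1:
Broadcast: 220.79.255.255


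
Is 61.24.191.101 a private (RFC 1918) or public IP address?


RFC 1918 private ranges:
  10.0.0.0/8 (10.0.0.0 - 10.255.255.255)
  172.16.0.0/12 (172.16.0.0 - 172.31.255.255)
  192.168.0.0/16 (192.168.0.0 - 192.168.255.255)
Public (not in any RFC 1918 range)


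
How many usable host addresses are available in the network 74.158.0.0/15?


Host bits = 32 - 15 = 17
Total addresses = 2^17 = 131072
Usable = total - 2 (network and broadcast)
Usable hosts: 131070


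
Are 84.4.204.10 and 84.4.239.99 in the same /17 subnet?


Mask: 255.255.128.0
84.4.204.10 AND mask = 84.4.128.0
84.4.239.99 AND mask = 84.4.128.0
Yes, same subnet (84.4.128.0)


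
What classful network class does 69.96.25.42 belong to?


First octet: 69
Binary: 01000101
0xxxxxxx -> Class A (1-126)
Class A, default mask 255.0.0.0 (/8)


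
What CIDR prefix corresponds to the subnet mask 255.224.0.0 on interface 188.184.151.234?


Binary: 11111111.11100000.00000000.00000000
Count leading 1s
Prefix: /11


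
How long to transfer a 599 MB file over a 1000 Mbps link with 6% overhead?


Effective throughput = 1000 * (1 - 6/100) = 940 Mbps
File size in Mb = 599 * 8 = 4792 Mb
Time = 4792 / 940
Time = 5.0979 seconds


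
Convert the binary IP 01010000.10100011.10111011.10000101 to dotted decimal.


01010000 = 80
10100011 = 163
10111011 = 187
10000101 = 133
IP: 80.163.187.133


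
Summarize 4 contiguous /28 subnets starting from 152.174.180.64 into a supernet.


Original prefix: /28
Number of subnets: 4 = 2^2
New prefix = 28 - 2 = 26
Supernet: 152.174.180.64/26


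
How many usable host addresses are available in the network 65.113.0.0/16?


Host bits = 32 - 16 = 16
Total addresses = 2^16 = 65536
Usable = total - 2 (network and broadcast)
Usable hosts: 65534


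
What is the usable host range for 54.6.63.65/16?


Network: 54.6.0.0
Broadcast: 54.6.255.255
First usable = network + 1
Last usable = broadcast - 1
Range: 54.6.0.1 to 54.6.255.254


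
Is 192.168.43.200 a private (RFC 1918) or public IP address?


RFC 1918 private ranges:
  10.0.0.0/8 (10.0.0.0 - 10.255.255.255)
  172.16.0.0/12 (172.16.0.0 - 172.31.255.255)
  192.168.0.0/16 (192.168.0.0 - 192.168.255.255)
Private (in 192.168.0.0/16)


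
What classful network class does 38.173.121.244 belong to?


First octet: 38
Binary: 00100110
0xxxxxxx -> Class A (1-126)
Class A, default mask 255.0.0.0 (/8)


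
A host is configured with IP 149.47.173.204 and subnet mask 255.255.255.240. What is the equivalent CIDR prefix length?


Binary: 11111111.11111111.11111111.11110000
Count leading 1s
Prefix: /28


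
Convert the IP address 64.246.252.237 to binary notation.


64 = 01000000
246 = 11110110
252 = 11111100
237 = 11101101
Binary: 01000000.11110110.11111100.11101101


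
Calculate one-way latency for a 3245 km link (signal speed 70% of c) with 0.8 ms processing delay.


Speed = 0.7 * 3e5 km/s = 210000 km/s
Propagation delay = 3245 / 210000 = 0.0155 s = 15.4524 ms
Processing delay = 0.8 ms
Total one-way latency = 16.2524 ms


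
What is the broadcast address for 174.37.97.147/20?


Network: 174.37.96.0/20
Host bits = 12
Set all host bits to 1:
Broadcast: 174.37.111.255


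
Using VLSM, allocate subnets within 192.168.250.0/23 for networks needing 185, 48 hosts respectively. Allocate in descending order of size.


185 hosts -> /24 (254 usable): 192.168.250.0/24
48 hosts -> /26 (62 usable): 192.168.251.0/26
Allocation: 192.168.250.0/24 (185 hosts, 254 usable); 192.168.251.0/26 (48 hosts, 62 usable)


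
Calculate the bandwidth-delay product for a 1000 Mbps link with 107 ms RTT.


BDP = bandwidth * RTT
= 1000 Mbps * 107 ms
= 1000 * 1e6 * 107 / 1000 bits
= 107000000 bits
= 13375000 bytes
= 13061.5234 KB
BDP = 107000000 bits (13375000 bytes)


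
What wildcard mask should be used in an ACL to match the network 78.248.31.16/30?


Subnet mask: 255.255.255.252
Wildcard = 255.255.255.255 - subnet mask
255 - 255 = 0
255 - 255 = 0
255 - 255 = 0
255 - 252 = 3
Wildcard: 0.0.0.3


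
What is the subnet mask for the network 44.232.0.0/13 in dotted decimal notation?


/13 means 13 network bits, 19 host bits
Binary: 11111111111110000000000000000000
Mask: 255.248.0.0


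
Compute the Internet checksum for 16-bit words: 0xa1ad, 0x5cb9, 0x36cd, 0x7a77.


Sum all words (with carry folding):
+ 0xa1ad = 0xa1ad
+ 0x5cb9 = 0xfe66
+ 0x36cd = 0x3534
+ 0x7a77 = 0xafab
One's complement: ~0xafab
Checksum = 0x5054


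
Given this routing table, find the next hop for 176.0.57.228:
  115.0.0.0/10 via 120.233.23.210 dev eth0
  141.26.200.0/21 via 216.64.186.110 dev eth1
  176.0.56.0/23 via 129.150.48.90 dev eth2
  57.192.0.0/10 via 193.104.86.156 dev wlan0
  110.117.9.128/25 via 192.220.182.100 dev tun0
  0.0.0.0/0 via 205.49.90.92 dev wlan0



Longest prefix match for 176.0.57.228:
  /10 115.0.0.0: no
  /21 141.26.200.0: no
  /23 176.0.56.0: MATCH
  /10 57.192.0.0: no
  /25 110.117.9.128: no
  /0 0.0.0.0: MATCH
Selected: next-hop 129.150.48.90 via eth2 (matched /23)


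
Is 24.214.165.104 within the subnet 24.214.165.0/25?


Subnet network: 24.214.165.0
Test IP AND mask: 24.214.165.0
Yes, 24.214.165.104 is in 24.214.165.0/25


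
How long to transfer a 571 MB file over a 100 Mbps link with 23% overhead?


Effective throughput = 100 * (1 - 23/100) = 77 Mbps
File size in Mb = 571 * 8 = 4568 Mb
Time = 4568 / 77
Time = 59.3247 seconds


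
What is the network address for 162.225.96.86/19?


IP:   10100010.11100001.01100000.01010110
Mask: 11111111.11111111.11100000.00000000
AND operation:
Net:  10100010.11100001.01100000.00000000
Network: 162.225.96.0/19


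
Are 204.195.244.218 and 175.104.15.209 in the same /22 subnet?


Mask: 255.255.252.0
204.195.244.218 AND mask = 204.195.244.0
175.104.15.209 AND mask = 175.104.12.0
No, different subnets (204.195.244.0 vs 175.104.12.0)


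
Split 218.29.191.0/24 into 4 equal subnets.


New prefix = 24 + 2 = 26
Each subnet has 64 addresses
  218.29.191.0/26
  218.29.191.64/26
  218.29.191.128/26
  218.29.191.192/26
Subnets: 218.29.191.0/26, 218.29.191.64/26, 218.29.191.128/26, 218.29.191.192/26


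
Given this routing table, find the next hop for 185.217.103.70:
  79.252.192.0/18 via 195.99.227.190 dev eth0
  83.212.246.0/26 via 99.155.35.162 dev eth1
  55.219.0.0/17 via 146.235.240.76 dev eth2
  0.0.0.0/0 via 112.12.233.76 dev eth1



Longest prefix match for 185.217.103.70:
  /18 79.252.192.0: no
  /26 83.212.246.0: no
  /17 55.219.0.0: no
  /0 0.0.0.0: MATCH
Selected: next-hop 112.12.233.76 via eth1 (matched /0)


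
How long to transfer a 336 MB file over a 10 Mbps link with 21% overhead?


Effective throughput = 10 * (1 - 21/100) = 7.9 Mbps
File size in Mb = 336 * 8 = 2688 Mb
Time = 2688 / 7.9
Time = 340.2532 seconds


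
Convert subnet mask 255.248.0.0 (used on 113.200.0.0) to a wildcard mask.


Subnet mask: 255.248.0.0
Wildcard = 255.255.255.255 - subnet mask
255 - 255 = 0
255 - 248 = 7
255 - 0 = 255
255 - 0 = 255
Wildcard: 0.7.255.255


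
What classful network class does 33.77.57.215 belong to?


First octet: 33
Binary: 00100001
0xxxxxxx -> Class A (1-126)
Class A, default mask 255.0.0.0 (/8)


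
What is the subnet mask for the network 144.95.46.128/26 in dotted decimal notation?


/26 means 26 network bits, 6 host bits
Binary: 11111111111111111111111111000000
Mask: 255.255.255.192


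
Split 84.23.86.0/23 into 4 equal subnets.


New prefix = 23 + 2 = 25
Each subnet has 128 addresses
  84.23.86.0/25
  84.23.86.128/25
  84.23.87.0/25
  84.23.87.128/25
Subnets: 84.23.86.0/25, 84.23.86.128/25, 84.23.87.0/25, 84.23.87.128/25


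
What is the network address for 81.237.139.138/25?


IP:   01010001.11101101.10001011.10001010
Mask: 11111111.11111111.11111111.10000000
AND operation:
Net:  01010001.11101101.10001011.10000000
Network: 81.237.139.128/25


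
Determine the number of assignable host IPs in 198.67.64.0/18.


Host bits = 32 - 18 = 14
Total addresses = 2^14 = 16384
Usable = total - 2 (network and broadcast)
Usable hosts: 16382


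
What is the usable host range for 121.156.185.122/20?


Network: 121.156.176.0
Broadcast: 121.156.191.255
First usable = network + 1
Last usable = broadcast - 1
Range: 121.156.176.1 to 121.156.191.254


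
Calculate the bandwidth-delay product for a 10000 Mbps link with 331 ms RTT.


BDP = bandwidth * RTT
= 10000 Mbps * 331 ms
= 10000 * 1e6 * 331 / 1000 bits
= 3310000000 bits
= 413750000 bytes
= 404052.7344 KB
BDP = 3310000000 bits (413750000 bytes)


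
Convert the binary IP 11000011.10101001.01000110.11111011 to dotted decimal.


11000011 = 195
10101001 = 169
01000110 = 70
11111011 = 251
IP: 195.169.70.251


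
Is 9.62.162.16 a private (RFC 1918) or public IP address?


RFC 1918 private ranges:
  10.0.0.0/8 (10.0.0.0 - 10.255.255.255)
  172.16.0.0/12 (172.16.0.0 - 172.31.255.255)
  192.168.0.0/16 (192.168.0.0 - 192.168.255.255)
Public (not in any RFC 1918 range)


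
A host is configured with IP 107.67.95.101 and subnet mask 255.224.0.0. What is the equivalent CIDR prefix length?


Binary: 11111111.11100000.00000000.00000000
Count leading 1s
Prefix: /11


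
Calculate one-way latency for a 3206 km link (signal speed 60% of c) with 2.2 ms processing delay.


Speed = 0.6 * 3e5 km/s = 180000 km/s
Propagation delay = 3206 / 180000 = 0.0178 s = 17.8111 ms
Processing delay = 2.2 ms
Total one-way latency = 20.0111 ms


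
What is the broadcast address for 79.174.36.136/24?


Network: 79.174.36.0/24
Host bits = 8
Set all host bits to 1:
Broadcast: 79.174.36.255


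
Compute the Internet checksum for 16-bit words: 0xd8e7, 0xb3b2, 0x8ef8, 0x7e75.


Sum all words (with carry folding):
+ 0xd8e7 = 0xd8e7
+ 0xb3b2 = 0x8c9a
+ 0x8ef8 = 0x1b93
+ 0x7e75 = 0x9a08
One's complement: ~0x9a08
Checksum = 0x65f7


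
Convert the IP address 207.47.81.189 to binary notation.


207 = 11001111
47 = 00101111
81 = 01010001
189 = 10111101
Binary: 11001111.00101111.01010001.10111101


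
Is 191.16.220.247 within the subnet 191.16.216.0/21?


Subnet network: 191.16.216.0
Test IP AND mask: 191.16.216.0
Yes, 191.16.220.247 is in 191.16.216.0/21


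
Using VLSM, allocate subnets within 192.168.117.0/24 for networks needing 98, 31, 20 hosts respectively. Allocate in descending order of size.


98 hosts -> /25 (126 usable): 192.168.117.0/25
31 hosts -> /26 (62 usable): 192.168.117.128/26
20 hosts -> /27 (30 usable): 192.168.117.192/27
Allocation: 192.168.117.0/25 (98 hosts, 126 usable); 192.168.117.128/26 (31 hosts, 62 usable); 192.168.117.192/27 (20 hosts, 30 usable)


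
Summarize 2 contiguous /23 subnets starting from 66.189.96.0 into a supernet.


Original prefix: /23
Number of subnets: 2 = 2^1
New prefix = 23 - 1 = 22
Supernet: 66.189.96.0/22


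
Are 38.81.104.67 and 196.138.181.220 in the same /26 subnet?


Mask: 255.255.255.192
38.81.104.67 AND mask = 38.81.104.64
196.138.181.220 AND mask = 196.138.181.192
No, different subnets (38.81.104.64 vs 196.138.181.192)


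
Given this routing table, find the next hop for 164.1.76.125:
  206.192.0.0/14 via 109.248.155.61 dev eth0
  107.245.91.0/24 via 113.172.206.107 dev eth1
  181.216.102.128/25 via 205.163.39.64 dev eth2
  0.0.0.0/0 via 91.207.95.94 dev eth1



Longest prefix match for 164.1.76.125:
  /14 206.192.0.0: no
  /24 107.245.91.0: no
  /25 181.216.102.128: no
  /0 0.0.0.0: MATCH
Selected: next-hop 91.207.95.94 via eth1 (matched /0)


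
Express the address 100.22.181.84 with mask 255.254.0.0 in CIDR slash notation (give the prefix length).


Binary: 11111111.11111110.00000000.00000000
Count leading 1s
Prefix: /15


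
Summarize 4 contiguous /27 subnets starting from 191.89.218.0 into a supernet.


Original prefix: /27
Number of subnets: 4 = 2^2
New prefix = 27 - 2 = 25
Supernet: 191.89.218.0/25


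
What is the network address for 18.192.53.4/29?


IP:   00010010.11000000.00110101.00000100
Mask: 11111111.11111111.11111111.11111000
AND operation:
Net:  00010010.11000000.00110101.00000000
Network: 18.192.53.0/29


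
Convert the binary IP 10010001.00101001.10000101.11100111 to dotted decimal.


10010001 = 145
00101001 = 41
10000101 = 133
11100111 = 231
IP: 145.41.133.231


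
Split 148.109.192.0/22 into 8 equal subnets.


New prefix = 22 + 3 = 25
Each subnet has 128 addresses
  148.109.192.0/25
  148.109.192.128/25
  148.109.193.0/25
  148.109.193.128/25
  148.109.194.0/25
  148.109.194.128/25
  148.109.195.0/25
  148.109.195.128/25
Subnets: 148.109.192.0/25, 148.109.192.128/25, 148.109.193.0/25, 148.109.193.128/25, 148.109.194.0/25, 148.109.194.128/25, 148.109.195.0/25, 148.109.195.128/25


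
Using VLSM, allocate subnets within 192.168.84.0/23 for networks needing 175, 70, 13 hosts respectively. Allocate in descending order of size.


175 hosts -> /24 (254 usable): 192.168.84.0/24
70 hosts -> /25 (126 usable): 192.168.85.0/25
13 hosts -> /28 (14 usable): 192.168.85.128/28
Allocation: 192.168.84.0/24 (175 hosts, 254 usable); 192.168.85.0/25 (70 hosts, 126 usable); 192.168.85.128/28 (13 hosts, 14 usable)


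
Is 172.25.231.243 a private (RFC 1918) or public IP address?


RFC 1918 private ranges:
  10.0.0.0/8 (10.0.0.0 - 10.255.255.255)
  172.16.0.0/12 (172.16.0.0 - 172.31.255.255)
  192.168.0.0/16 (192.168.0.0 - 192.168.255.255)
Private (in 172.16.0.0/12)


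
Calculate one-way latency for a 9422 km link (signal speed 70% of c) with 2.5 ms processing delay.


Speed = 0.7 * 3e5 km/s = 210000 km/s
Propagation delay = 9422 / 210000 = 0.0449 s = 44.8667 ms
Processing delay = 2.5 ms
Total one-way latency = 47.3667 ms


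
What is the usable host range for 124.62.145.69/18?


Network: 124.62.128.0
Broadcast: 124.62.191.255
First usable = network + 1
Last usable = broadcast - 1
Range: 124.62.128.1 to 124.62.191.254


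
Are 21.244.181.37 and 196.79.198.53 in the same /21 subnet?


Mask: 255.255.248.0
21.244.181.37 AND mask = 21.244.176.0
196.79.198.53 AND mask = 196.79.192.0
No, different subnets (21.244.176.0 vs 196.79.192.0)


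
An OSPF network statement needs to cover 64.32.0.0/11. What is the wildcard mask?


Subnet mask: 255.224.0.0
Wildcard = 255.255.255.255 - subnet mask
255 - 255 = 0
255 - 224 = 31
255 - 0 = 255
255 - 0 = 255
Wildcard: 0.31.255.255


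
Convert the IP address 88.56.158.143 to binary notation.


88 = 01011000
56 = 00111000
158 = 10011110
143 = 10001111
Binary: 01011000.00111000.10011110.10001111


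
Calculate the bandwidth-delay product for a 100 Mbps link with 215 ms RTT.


BDP = bandwidth * RTT
= 100 Mbps * 215 ms
= 100 * 1e6 * 215 / 1000 bits
= 21500000 bits
= 2687500 bytes
= 2624.5117 KB
BDP = 21500000 bits (2687500 bytes)


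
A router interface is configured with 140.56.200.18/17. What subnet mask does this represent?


/17 means 17 network bits, 15 host bits
Binary: 11111111111111111000000000000000
Mask: 255.255.128.0


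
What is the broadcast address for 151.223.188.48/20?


Network: 151.223.176.0/20
Host bits = 12
Set all host bits to 1:
Broadcast: 151.223.191.255


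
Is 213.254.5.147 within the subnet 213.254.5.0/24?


Subnet network: 213.254.5.0
Test IP AND mask: 213.254.5.0
Yes, 213.254.5.147 is in 213.254.5.0/24


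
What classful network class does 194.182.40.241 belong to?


First octet: 194
Binary: 11000010
110xxxxx -> Class C (192-223)
Class C, default mask 255.255.255.0 (/24)


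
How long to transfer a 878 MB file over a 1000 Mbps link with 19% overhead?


Effective throughput = 1000 * (1 - 19/100) = 810 Mbps
File size in Mb = 878 * 8 = 7024 Mb
Time = 7024 / 810
Time = 8.6716 seconds


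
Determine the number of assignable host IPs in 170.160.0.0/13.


Host bits = 32 - 13 = 19
Total addresses = 2^19 = 524288
Usable = total - 2 (network and broadcast)
Usable hosts: 524286


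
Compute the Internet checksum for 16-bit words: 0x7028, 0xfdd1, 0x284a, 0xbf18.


Sum all words (with carry folding):
+ 0x7028 = 0x7028
+ 0xfdd1 = 0x6dfa
+ 0x284a = 0x9644
+ 0xbf18 = 0x555d
One's complement: ~0x555d
Checksum = 0xaaa2


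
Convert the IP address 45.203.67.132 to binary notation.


45 = 00101101
203 = 11001011
67 = 01000011
132 = 10000100
Binary: 00101101.11001011.01000011.10000100


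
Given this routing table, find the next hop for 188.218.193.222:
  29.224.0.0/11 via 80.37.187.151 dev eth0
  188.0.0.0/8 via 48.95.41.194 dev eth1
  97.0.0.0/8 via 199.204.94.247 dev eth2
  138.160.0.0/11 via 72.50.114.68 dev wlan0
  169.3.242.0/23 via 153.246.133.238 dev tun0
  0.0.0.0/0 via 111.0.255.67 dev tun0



Longest prefix match for 188.218.193.222:
  /11 29.224.0.0: no
  /8 188.0.0.0: MATCH
  /8 97.0.0.0: no
  /11 138.160.0.0: no
  /23 169.3.242.0: no
  /0 0.0.0.0: MATCH
Selected: next-hop 48.95.41.194 via eth1 (matched /8)


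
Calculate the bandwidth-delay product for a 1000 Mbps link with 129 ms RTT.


BDP = bandwidth * RTT
= 1000 Mbps * 129 ms
= 1000 * 1e6 * 129 / 1000 bits
= 129000000 bits
= 16125000 bytes
= 15747.0703 KB
BDP = 129000000 bits (16125000 bytes)


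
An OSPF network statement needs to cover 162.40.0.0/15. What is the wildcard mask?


Subnet mask: 255.254.0.0
Wildcard = 255.255.255.255 - subnet mask
255 - 255 = 0
255 - 254 = 1
255 - 0 = 255
255 - 0 = 255
Wildcard: 0.1.255.255


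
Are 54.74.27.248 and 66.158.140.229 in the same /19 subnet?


Mask: 255.255.224.0
54.74.27.248 AND mask = 54.74.0.0
66.158.140.229 AND mask = 66.158.128.0
No, different subnets (54.74.0.0 vs 66.158.128.0)


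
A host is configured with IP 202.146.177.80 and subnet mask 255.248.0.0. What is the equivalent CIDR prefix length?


Binary: 11111111.11111000.00000000.00000000
Count leading 1s
Prefix: /13


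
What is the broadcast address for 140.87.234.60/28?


Network: 140.87.234.48/28
Host bits = 4
Set all host bits to 1:
Broadcast: 140.87.234.63


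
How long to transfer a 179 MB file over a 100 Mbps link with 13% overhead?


Effective throughput = 100 * (1 - 13/100) = 87 Mbps
File size in Mb = 179 * 8 = 1432 Mb
Time = 1432 / 87
Time = 16.4598 seconds


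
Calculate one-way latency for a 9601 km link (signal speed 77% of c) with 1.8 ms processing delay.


Speed = 0.77 * 3e5 km/s = 231000 km/s
Propagation delay = 9601 / 231000 = 0.0416 s = 41.5628 ms
Processing delay = 1.8 ms
Total one-way latency = 43.3628 ms


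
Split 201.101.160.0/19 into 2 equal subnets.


New prefix = 19 + 1 = 20
Each subnet has 4096 addresses
  201.101.160.0/20
  201.101.176.0/20
Subnets: 201.101.160.0/20, 201.101.176.0/20


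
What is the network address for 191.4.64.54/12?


IP:   10111111.00000100.01000000.00110110
Mask: 11111111.11110000.00000000.00000000
AND operation:
Net:  10111111.00000000.00000000.00000000
Network: 191.0.0.0/12


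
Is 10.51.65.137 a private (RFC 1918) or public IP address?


RFC 1918 private ranges:
  10.0.0.0/8 (10.0.0.0 - 10.255.255.255)
  172.16.0.0/12 (172.16.0.0 - 172.31.255.255)
  192.168.0.0/16 (192.168.0.0 - 192.168.255.255)
Private (in 10.0.0.0/8)


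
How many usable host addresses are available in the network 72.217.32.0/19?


Host bits = 32 - 19 = 13
Total addresses = 2^13 = 8192
Usable = total - 2 (network and broadcast)
Usable hosts: 8190


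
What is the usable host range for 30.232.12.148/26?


Network: 30.232.12.128
Broadcast: 30.232.12.191
First usable = network + 1
Last usable = broadcast - 1
Range: 30.232.12.129 to 30.232.12.190


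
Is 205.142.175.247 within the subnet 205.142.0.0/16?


Subnet network: 205.142.0.0
Test IP AND mask: 205.142.0.0
Yes, 205.142.175.247 is in 205.142.0.0/16


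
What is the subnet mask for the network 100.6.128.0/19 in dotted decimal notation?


/19 means 19 network bits, 13 host bits
Binary: 11111111111111111110000000000000
Mask: 255.255.224.0


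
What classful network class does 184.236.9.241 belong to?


First octet: 184
Binary: 10111000
10xxxxxx -> Class B (128-191)
Class B, default mask 255.255.0.0 (/16)


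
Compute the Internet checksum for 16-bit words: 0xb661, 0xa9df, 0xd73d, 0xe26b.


Sum all words (with carry folding):
+ 0xb661 = 0xb661
+ 0xa9df = 0x6041
+ 0xd73d = 0x377f
+ 0xe26b = 0x19eb
One's complement: ~0x19eb
Checksum = 0xe614


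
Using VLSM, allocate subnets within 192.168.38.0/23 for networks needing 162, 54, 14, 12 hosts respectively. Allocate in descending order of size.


162 hosts -> /24 (254 usable): 192.168.38.0/24
54 hosts -> /26 (62 usable): 192.168.39.0/26
14 hosts -> /28 (14 usable): 192.168.39.64/28
12 hosts -> /28 (14 usable): 192.168.39.80/28
Allocation: 192.168.38.0/24 (162 hosts, 254 usable); 192.168.39.0/26 (54 hosts, 62 usable); 192.168.39.64/28 (14 hosts, 14 usable); 192.168.39.80/28 (12 hosts, 14 usable)


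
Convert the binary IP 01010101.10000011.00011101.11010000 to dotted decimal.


01010101 = 85
10000011 = 131
00011101 = 29
11010000 = 208
IP: 85.131.29.208


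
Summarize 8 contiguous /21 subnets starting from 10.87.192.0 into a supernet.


Original prefix: /21
Number of subnets: 8 = 2^3
New prefix = 21 - 3 = 18
Supernet: 10.87.192.0/18


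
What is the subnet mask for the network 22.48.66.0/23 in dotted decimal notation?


/23 means 23 network bits, 9 host bits
Binary: 11111111111111111111111000000000
Mask: 255.255.254.0


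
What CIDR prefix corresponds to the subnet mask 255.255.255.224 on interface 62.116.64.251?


Binary: 11111111.11111111.11111111.11100000
Count leading 1s
Prefix: /27


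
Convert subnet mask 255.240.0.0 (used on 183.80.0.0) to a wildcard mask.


Subnet mask: 255.240.0.0
Wildcard = 255.255.255.255 - subnet mask
255 - 255 = 0
255 - 240 = 15
255 - 0 = 255
255 - 0 = 255
Wildcard: 0.15.255.255


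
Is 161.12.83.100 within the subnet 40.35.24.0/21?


Subnet network: 40.35.24.0
Test IP AND mask: 161.12.80.0
No, 161.12.83.100 is not in 40.35.24.0/21


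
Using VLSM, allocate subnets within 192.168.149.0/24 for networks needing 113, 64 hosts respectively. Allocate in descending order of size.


113 hosts -> /25 (126 usable): 192.168.149.0/25
64 hosts -> /25 (126 usable): 192.168.149.128/25
Allocation: 192.168.149.0/25 (113 hosts, 126 usable); 192.168.149.128/25 (64 hosts, 126 usable)


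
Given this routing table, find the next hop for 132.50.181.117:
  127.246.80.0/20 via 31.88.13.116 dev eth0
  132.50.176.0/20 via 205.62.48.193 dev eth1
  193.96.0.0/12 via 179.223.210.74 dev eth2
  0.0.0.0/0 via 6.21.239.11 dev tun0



Longest prefix match for 132.50.181.117:
  /20 127.246.80.0: no
  /20 132.50.176.0: MATCH
  /12 193.96.0.0: no
  /0 0.0.0.0: MATCH
Selected: next-hop 205.62.48.193 via eth1 (matched /20)


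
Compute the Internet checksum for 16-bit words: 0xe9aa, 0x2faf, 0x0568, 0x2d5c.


Sum all words (with carry folding):
+ 0xe9aa = 0xe9aa
+ 0x2faf = 0x195a
+ 0x0568 = 0x1ec2
+ 0x2d5c = 0x4c1e
One's complement: ~0x4c1e
Checksum = 0xb3e1


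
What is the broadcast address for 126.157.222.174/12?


Network: 126.144.0.0/12
Host bits = 20
Set all host bits to 1:
Broadcast: 126.159.255.255


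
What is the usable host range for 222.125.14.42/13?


Network: 222.120.0.0
Broadcast: 222.127.255.255
First usable = network + 1
Last usable = broadcast - 1
Range: 222.120.0.1 to 222.127.255.254


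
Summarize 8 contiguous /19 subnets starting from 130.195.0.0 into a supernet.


Original prefix: /19
Number of subnets: 8 = 2^3
New prefix = 19 - 3 = 16
Supernet: 130.195.0.0/16


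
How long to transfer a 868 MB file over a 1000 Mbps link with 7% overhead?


Effective throughput = 1000 * (1 - 7/100) = 930.0 Mbps
File size in Mb = 868 * 8 = 6944 Mb
Time = 6944 / 930.0
Time = 7.4667 seconds


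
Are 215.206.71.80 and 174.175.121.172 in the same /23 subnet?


Mask: 255.255.254.0
215.206.71.80 AND mask = 215.206.70.0
174.175.121.172 AND mask = 174.175.120.0
No, different subnets (215.206.70.0 vs 174.175.120.0)


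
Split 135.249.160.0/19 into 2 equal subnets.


New prefix = 19 + 1 = 20
Each subnet has 4096 addresses
  135.249.160.0/20
  135.249.176.0/20
Subnets: 135.249.160.0/20, 135.249.176.0/20


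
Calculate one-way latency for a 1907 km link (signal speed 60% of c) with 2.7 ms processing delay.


Speed = 0.6 * 3e5 km/s = 180000 km/s
Propagation delay = 1907 / 180000 = 0.0106 s = 10.5944 ms
Processing delay = 2.7 ms
Total one-way latency = 13.2944 ms


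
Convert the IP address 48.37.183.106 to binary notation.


48 = 00110000
37 = 00100101
183 = 10110111
106 = 01101010
Binary: 00110000.00100101.10110111.01101010


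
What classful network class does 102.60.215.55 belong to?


First octet: 102
Binary: 01100110
0xxxxxxx -> Class A (1-126)
Class A, default mask 255.0.0.0 (/8)


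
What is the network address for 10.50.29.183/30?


IP:   00001010.00110010.00011101.10110111
Mask: 11111111.11111111.11111111.11111100
AND operation:
Net:  00001010.00110010.00011101.10110100
Network: 10.50.29.180/30


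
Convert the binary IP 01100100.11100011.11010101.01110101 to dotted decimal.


01100100 = 100
11100011 = 227
11010101 = 213
01110101 = 117
IP: 100.227.213.117


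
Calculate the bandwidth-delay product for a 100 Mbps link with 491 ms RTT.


BDP = bandwidth * RTT
= 100 Mbps * 491 ms
= 100 * 1e6 * 491 / 1000 bits
= 49100000 bits
= 6137500 bytes
= 5993.6523 KB
BDP = 49100000 bits (6137500 bytes)


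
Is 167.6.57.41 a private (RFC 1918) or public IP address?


RFC 1918 private ranges:
  10.0.0.0/8 (10.0.0.0 - 10.255.255.255)
  172.16.0.0/12 (172.16.0.0 - 172.31.255.255)
  192.168.0.0/16 (192.168.0.0 - 192.168.255.255)
Public (not in any RFC 1918 range)


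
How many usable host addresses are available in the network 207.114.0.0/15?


Host bits = 32 - 15 = 17
Total addresses = 2^17 = 131072
Usable = total - 2 (network and broadcast)
Usable hosts: 131070


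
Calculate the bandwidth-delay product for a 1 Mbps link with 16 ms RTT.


BDP = bandwidth * RTT
= 1 Mbps * 16 ms
= 1 * 1e6 * 16 / 1000 bits
= 16000 bits
= 2000 bytes
= 1.9531 KB
BDP = 16000 bits (2000 bytes)


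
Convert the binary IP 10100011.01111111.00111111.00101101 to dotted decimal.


10100011 = 163
01111111 = 127
00111111 = 63
00101101 = 45
IP: 163.127.63.45


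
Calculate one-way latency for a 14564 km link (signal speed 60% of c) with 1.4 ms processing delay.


Speed = 0.6 * 3e5 km/s = 180000 km/s
Propagation delay = 14564 / 180000 = 0.0809 s = 80.9111 ms
Processing delay = 1.4 ms
Total one-way latency = 82.3111 ms


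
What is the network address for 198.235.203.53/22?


IP:   11000110.11101011.11001011.00110101
Mask: 11111111.11111111.11111100.00000000
AND operation:
Net:  11000110.11101011.11001000.00000000
Network: 198.235.200.0/22


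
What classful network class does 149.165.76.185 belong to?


First octet: 149
Binary: 10010101
10xxxxxx -> Class B (128-191)
Class B, default mask 255.255.0.0 (/16)


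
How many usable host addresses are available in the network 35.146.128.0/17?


Host bits = 32 - 17 = 15
Total addresses = 2^15 = 32768
Usable = total - 2 (network and broadcast)
Usable hosts: 32766


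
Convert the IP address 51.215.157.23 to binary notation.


51 = 00110011
215 = 11010111
157 = 10011101
23 = 00010111
Binary: 00110011.11010111.10011101.00010111


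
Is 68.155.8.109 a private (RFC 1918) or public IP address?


RFC 1918 private ranges:
  10.0.0.0/8 (10.0.0.0 - 10.255.255.255)
  172.16.0.0/12 (172.16.0.0 - 172.31.255.255)
  192.168.0.0/16 (192.168.0.0 - 192.168.255.255)
Public (not in any RFC 1918 range)


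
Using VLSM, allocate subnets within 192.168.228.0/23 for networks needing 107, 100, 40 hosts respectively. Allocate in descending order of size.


107 hosts -> /25 (126 usable): 192.168.228.0/25
100 hosts -> /25 (126 usable): 192.168.228.128/25
40 hosts -> /26 (62 usable): 192.168.229.0/26
Allocation: 192.168.228.0/25 (107 hosts, 126 usable); 192.168.228.128/25 (100 hosts, 126 usable); 192.168.229.0/26 (40 hosts, 62 usable)


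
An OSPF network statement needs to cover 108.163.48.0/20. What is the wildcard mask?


Subnet mask: 255.255.240.0
Wildcard = 255.255.255.255 - subnet mask
255 - 255 = 0
255 - 255 = 0
255 - 240 = 15
255 - 0 = 255
Wildcard: 0.0.15.255


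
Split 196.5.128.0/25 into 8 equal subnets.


New prefix = 25 + 3 = 28
Each subnet has 16 addresses
  196.5.128.0/28
  196.5.128.16/28
  196.5.128.32/28
  196.5.128.48/28
  196.5.128.64/28
  196.5.128.80/28
  196.5.128.96/28
  196.5.128.112/28
Subnets: 196.5.128.0/28, 196.5.128.16/28, 196.5.128.32/28, 196.5.128.48/28, 196.5.128.64/28, 196.5.128.80/28, 196.5.128.96/28, 196.5.128.112/28


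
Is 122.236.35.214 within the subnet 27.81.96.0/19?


Subnet network: 27.81.96.0
Test IP AND mask: 122.236.32.0
No, 122.236.35.214 is not in 27.81.96.0/19


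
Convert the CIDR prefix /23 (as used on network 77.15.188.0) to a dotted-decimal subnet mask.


/23 means 23 network bits, 9 host bits
Binary: 11111111111111111111111000000000
Mask: 255.255.254.0


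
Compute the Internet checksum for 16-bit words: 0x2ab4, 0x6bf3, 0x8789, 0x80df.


Sum all words (with carry folding):
+ 0x2ab4 = 0x2ab4
+ 0x6bf3 = 0x96a7
+ 0x8789 = 0x1e31
+ 0x80df = 0x9f10
One's complement: ~0x9f10
Checksum = 0x60ef


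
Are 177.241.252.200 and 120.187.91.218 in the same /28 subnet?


Mask: 255.255.255.240
177.241.252.200 AND mask = 177.241.252.192
120.187.91.218 AND mask = 120.187.91.208
No, different subnets (177.241.252.192 vs 120.187.91.208)


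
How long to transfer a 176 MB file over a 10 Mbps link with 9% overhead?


Effective throughput = 10 * (1 - 9/100) = 9.1 Mbps
File size in Mb = 176 * 8 = 1408 Mb
Time = 1408 / 9.1
Time = 154.7253 seconds


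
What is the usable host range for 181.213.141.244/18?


Network: 181.213.128.0
Broadcast: 181.213.191.255
First usable = network + 1
Last usable = broadcast - 1
Range: 181.213.128.1 to 181.213.191.254


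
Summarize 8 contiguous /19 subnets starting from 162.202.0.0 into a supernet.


Original prefix: /19
Number of subnets: 8 = 2^3
New prefix = 19 - 3 = 16
Supernet: 162.202.0.0/16


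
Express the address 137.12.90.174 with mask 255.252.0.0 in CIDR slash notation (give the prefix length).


Binary: 11111111.11111100.00000000.00000000
Count leading 1s
Prefix: /14


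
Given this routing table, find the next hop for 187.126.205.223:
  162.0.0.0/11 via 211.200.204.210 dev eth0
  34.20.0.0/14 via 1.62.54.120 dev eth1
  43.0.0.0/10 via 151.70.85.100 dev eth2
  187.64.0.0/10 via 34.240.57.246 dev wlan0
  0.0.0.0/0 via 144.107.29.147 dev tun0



Longest prefix match for 187.126.205.223:
  /11 162.0.0.0: no
  /14 34.20.0.0: no
  /10 43.0.0.0: no
  /10 187.64.0.0: MATCH
  /0 0.0.0.0: MATCH
Selected: next-hop 34.240.57.246 via wlan0 (matched /10)


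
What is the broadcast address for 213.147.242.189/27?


Network: 213.147.242.160/27
Host bits = 5
Set all host bits to 1:
Broadcast: 213.147.242.191


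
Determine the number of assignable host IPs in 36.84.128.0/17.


Host bits = 32 - 17 = 15
Total addresses = 2^15 = 32768
Usable = total - 2 (network and broadcast)
Usable hosts: 32766


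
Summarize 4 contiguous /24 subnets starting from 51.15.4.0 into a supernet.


Original prefix: /24
Number of subnets: 4 = 2^2
New prefix = 24 - 2 = 22
Supernet: 51.15.4.0/22


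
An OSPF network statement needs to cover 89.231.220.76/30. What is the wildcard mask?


Subnet mask: 255.255.255.252
Wildcard = 255.255.255.255 - subnet mask
255 - 255 = 0
255 - 255 = 0
255 - 255 = 0
255 - 252 = 3
Wildcard: 0.0.0.3


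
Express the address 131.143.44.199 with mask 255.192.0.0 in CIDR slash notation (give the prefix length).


Binary: 11111111.11000000.00000000.00000000
Count leading 1s
Prefix: /10


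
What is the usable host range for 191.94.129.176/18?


Network: 191.94.128.0
Broadcast: 191.94.191.255
First usable = network + 1
Last usable = broadcast - 1
Range: 191.94.128.1 to 191.94.191.254


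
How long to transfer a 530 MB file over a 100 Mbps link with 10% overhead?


Effective throughput = 100 * (1 - 10/100) = 90 Mbps
File size in Mb = 530 * 8 = 4240 Mb
Time = 4240 / 90
Time = 47.1111 seconds


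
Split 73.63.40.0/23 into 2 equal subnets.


New prefix = 23 + 1 = 24
Each subnet has 256 addresses
  73.63.40.0/24
  73.63.41.0/24
Subnets: 73.63.40.0/24, 73.63.41.0/24


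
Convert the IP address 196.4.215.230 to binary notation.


196 = 11000100
4 = 00000100
215 = 11010111
230 = 11100110
Binary: 11000100.00000100.11010111.11100110


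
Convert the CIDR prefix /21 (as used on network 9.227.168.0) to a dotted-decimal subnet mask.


/21 means 21 network bits, 11 host bits
Binary: 11111111111111111111100000000000
Mask: 255.255.248.0


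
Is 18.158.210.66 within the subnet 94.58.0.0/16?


Subnet network: 94.58.0.0
Test IP AND mask: 18.158.0.0
No, 18.158.210.66 is not in 94.58.0.0/16


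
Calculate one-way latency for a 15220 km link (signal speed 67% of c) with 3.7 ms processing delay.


Speed = 0.67 * 3e5 km/s = 201000 km/s
Propagation delay = 15220 / 201000 = 0.0757 s = 75.7214 ms
Processing delay = 3.7 ms
Total one-way latency = 79.4214 ms


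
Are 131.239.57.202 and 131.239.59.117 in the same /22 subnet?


Mask: 255.255.252.0
131.239.57.202 AND mask = 131.239.56.0
131.239.59.117 AND mask = 131.239.56.0
Yes, same subnet (131.239.56.0)


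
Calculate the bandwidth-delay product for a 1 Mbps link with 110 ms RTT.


BDP = bandwidth * RTT
= 1 Mbps * 110 ms
= 1 * 1e6 * 110 / 1000 bits
= 110000 bits
= 13750 bytes
= 13.4277 KB
BDP = 110000 bits (13750 bytes)


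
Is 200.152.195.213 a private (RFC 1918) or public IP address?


RFC 1918 private ranges:
  10.0.0.0/8 (10.0.0.0 - 10.255.255.255)
  172.16.0.0/12 (172.16.0.0 - 172.31.255.255)
  192.168.0.0/16 (192.168.0.0 - 192.168.255.255)
Public (not in any RFC 1918 range)


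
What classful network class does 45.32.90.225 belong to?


First octet: 45
Binary: 00101101
0xxxxxxx -> Class A (1-126)
Class A, default mask 255.0.0.0 (/8)


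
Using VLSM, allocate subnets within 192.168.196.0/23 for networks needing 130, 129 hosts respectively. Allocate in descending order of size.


130 hosts -> /24 (254 usable): 192.168.196.0/24
129 hosts -> /24 (254 usable): 192.168.197.0/24
Allocation: 192.168.196.0/24 (130 hosts, 254 usable); 192.168.197.0/24 (129 hosts, 254 usable)


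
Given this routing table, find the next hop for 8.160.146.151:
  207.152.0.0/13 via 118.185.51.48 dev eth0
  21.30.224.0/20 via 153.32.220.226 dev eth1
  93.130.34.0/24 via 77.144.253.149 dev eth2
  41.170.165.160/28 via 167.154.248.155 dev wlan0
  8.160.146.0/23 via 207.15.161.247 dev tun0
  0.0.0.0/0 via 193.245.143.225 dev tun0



Longest prefix match for 8.160.146.151:
  /13 207.152.0.0: no
  /20 21.30.224.0: no
  /24 93.130.34.0: no
  /28 41.170.165.160: no
  /23 8.160.146.0: MATCH
  /0 0.0.0.0: MATCH
Selected: next-hop 207.15.161.247 via tun0 (matched /23)


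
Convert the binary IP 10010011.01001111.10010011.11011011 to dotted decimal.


10010011 = 147
01001111 = 79
10010011 = 147
11011011 = 219
IP: 147.79.147.219


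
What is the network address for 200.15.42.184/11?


IP:   11001000.00001111.00101010.10111000
Mask: 11111111.11100000.00000000.00000000
AND operation:
Net:  11001000.00000000.00000000.00000000
Network: 200.0.0.0/11


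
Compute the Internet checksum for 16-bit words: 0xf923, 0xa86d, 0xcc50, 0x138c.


Sum all words (with carry folding):
+ 0xf923 = 0xf923
+ 0xa86d = 0xa191
+ 0xcc50 = 0x6de2
+ 0x138c = 0x816e
One's complement: ~0x816e
Checksum = 0x7e91


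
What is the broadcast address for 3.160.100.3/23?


Network: 3.160.100.0/23
Host bits = 9
Set all host bits to 1:
Broadcast: 3.160.101.255


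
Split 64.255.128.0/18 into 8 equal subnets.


New prefix = 18 + 3 = 21
Each subnet has 2048 addresses
  64.255.128.0/21
  64.255.136.0/21
  64.255.144.0/21
  64.255.152.0/21
  64.255.160.0/21
  64.255.168.0/21
  64.255.176.0/21
  64.255.184.0/21
Subnets: 64.255.128.0/21, 64.255.136.0/21, 64.255.144.0/21, 64.255.152.0/21, 64.255.160.0/21, 64.255.168.0/21, 64.255.176.0/21, 64.255.184.0/21
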